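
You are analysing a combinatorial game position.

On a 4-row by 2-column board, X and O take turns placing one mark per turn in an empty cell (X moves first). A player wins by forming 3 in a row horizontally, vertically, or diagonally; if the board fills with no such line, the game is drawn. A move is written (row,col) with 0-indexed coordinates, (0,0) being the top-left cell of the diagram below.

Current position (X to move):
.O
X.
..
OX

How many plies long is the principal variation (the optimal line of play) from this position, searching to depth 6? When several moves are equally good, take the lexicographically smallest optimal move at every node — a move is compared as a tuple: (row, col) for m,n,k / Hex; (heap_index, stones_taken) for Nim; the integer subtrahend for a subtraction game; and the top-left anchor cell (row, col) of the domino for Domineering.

ply 1, X at .O/X./../OX | (0,0)=+0→XO/X./../OX*; (1,1)=+0→.O/XX/../OX; (2,0)=+0→.O/X./X./OX; (2,1)=+0→.O/X./.X/OX
ply 2, O at XO/X./../OX | (1,1)=-1→XO/XO/../OX; (2,0)=+0→XO/X./O./OX*; (2,1)=-1→XO/X./.O/OX
ply 3, X at XO/X./O./OX | (1,1)=+0→XO/XX/O./OX*; (2,1)=+0→XO/X./OX/OX
ply 4, O at XO/XX/O./OX | (2,1)=+0→XO/XX/OO/OX*
ply 5: XO/XX/OO/OX is terminal +0 (X); from .O/X./../OX depth 6

PV length from [.O/X./../OX]: 4 plies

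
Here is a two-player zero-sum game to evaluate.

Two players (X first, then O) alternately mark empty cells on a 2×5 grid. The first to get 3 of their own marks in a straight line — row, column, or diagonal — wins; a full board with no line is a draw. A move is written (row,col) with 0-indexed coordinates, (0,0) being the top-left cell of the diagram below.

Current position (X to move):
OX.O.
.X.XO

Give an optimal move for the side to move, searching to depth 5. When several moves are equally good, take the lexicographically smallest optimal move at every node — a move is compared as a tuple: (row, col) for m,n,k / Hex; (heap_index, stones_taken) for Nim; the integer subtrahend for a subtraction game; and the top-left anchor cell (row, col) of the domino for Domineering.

X's best at [OX.O./.X.XO]: (1,2)

[OX.O./.X.XO] X move#1: (0,2):+0/OXXO./.X.XO, (0,4):+0/OX.OX/.X.XO, (1,0):+0/OX.O./XX.XO, (1,2):+1/OX.O./.XXXO*
[OX.O./.XXXO] end (terminal -1, O#2); searched OX.O./.X.XO to 5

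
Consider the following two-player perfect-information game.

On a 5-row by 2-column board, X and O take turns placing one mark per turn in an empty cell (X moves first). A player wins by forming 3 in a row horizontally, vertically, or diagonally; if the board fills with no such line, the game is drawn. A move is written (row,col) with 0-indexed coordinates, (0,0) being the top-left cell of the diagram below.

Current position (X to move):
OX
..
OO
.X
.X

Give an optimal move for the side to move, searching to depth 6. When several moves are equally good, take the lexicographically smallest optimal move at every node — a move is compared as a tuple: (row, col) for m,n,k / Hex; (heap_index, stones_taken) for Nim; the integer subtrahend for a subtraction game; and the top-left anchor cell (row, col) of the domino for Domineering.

X's best at [OX/../OO/.X/.X]: (1,0)

[OX/../OO/.X/.X] X move#1: (1,0):+0/OX/X./OO/.X/.X*, (1,1):-1/OX/.X/OO/.X/.X, (3,0):-1/OX/../OO/XX/.X, (4,0):-1/OX/../OO/.X/XX
[OX/X./OO/.X/.X] O move#2: (1,1):+0/OX/XO/OO/.X/.X*, (3,0):+0/OX/X./OO/OX/.X, (4,0):+0/OX/X./OO/.X/OX
[OX/XO/OO/.X/.X] X move#3: (3,0):+0/OX/XO/OO/XX/.X*, (4,0):+0/OX/XO/OO/.X/XX
[OX/XO/OO/XX/.X] O move#4: (4,0):+0/OX/XO/OO/XX/OX*
[OX/XO/OO/XX/OX] end (terminal +0, X#5); searched OX/../OO/.X/.X to 6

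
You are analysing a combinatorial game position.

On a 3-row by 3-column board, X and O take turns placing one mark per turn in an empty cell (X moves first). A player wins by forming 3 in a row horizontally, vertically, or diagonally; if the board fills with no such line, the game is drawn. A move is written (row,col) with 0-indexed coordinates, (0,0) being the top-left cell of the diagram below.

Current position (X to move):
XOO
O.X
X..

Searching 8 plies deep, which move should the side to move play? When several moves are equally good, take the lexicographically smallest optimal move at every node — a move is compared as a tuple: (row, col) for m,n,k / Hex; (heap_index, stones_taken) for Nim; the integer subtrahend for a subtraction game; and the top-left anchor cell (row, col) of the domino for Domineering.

[XOO/O.X/X..] X move#1: (1,1):+0/XOO/OXX/X.., (2,1):+0/XOO/O.X/XX., (2,2):+1/XOO/O.X/X.X*
[XOO/O.X/X.X] O move#2: (1,1):-1/XOO/OOX/X.X*, (2,1):-1/XOO/O.X/XOX
[XOO/OOX/X.X] X move#3: (2,1):+1/XOO/OOX/XXX*
[XOO/OOX/XXX] end (terminal -1, O#4); searched XOO/O.X/X.. to 8

X's best at [XOO/O.X/X..]: (2,2)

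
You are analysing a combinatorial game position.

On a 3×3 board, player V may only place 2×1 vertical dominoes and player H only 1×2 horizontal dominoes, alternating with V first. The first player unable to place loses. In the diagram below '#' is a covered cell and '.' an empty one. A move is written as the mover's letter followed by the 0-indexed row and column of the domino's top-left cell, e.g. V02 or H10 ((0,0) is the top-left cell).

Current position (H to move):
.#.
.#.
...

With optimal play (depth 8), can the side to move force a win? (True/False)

[.#./.#./...] H move#1: H20:-1/.#./.#./##.*, H21:-1/.#./.#./.##
[.#./.#./##.] V move#2: V00:+1/##./##./##.*, V02:+1/.##/.##/##., V12:+1/.#./.##/###
[##./##./##.] end (terminal -1, H#3); searched .#./.#./... to 8

H winning at [.#./.#./...]: False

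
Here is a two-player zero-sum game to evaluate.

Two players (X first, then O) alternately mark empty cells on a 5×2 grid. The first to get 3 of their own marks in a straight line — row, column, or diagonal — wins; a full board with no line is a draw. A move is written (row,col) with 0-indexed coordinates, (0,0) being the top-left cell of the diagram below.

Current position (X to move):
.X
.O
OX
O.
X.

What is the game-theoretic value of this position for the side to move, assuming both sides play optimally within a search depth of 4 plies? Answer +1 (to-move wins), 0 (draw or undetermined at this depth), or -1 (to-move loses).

ply 1, X at .X/.O/OX/O./X. | (0,0)=-1→XX/.O/OX/O./X.; (1,0)=+0→.X/XO/OX/O./X.*; (3,1)=-1→.X/.O/OX/OX/X.; (4,1)=-1→.X/.O/OX/O./XX
ply 2, O at .X/XO/OX/O./X. | (0,0)=+0→OX/XO/OX/O./X.*; (3,1)=+0→.X/XO/OX/OO/X.; (4,1)=+0→.X/XO/OX/O./XO
ply 3, X at OX/XO/OX/O./X. | (3,1)=+0→OX/XO/OX/OX/X.*; (4,1)=+0→OX/XO/OX/O./XX
ply 4, O at OX/XO/OX/OX/X. | (4,1)=+0→OX/XO/OX/OX/XO*
ply 5: OX/XO/OX/OX/XO is terminal +0 (X); from .X/.O/OX/O./X. depth 4

value(.X/.O/OX/O./X., X) = 0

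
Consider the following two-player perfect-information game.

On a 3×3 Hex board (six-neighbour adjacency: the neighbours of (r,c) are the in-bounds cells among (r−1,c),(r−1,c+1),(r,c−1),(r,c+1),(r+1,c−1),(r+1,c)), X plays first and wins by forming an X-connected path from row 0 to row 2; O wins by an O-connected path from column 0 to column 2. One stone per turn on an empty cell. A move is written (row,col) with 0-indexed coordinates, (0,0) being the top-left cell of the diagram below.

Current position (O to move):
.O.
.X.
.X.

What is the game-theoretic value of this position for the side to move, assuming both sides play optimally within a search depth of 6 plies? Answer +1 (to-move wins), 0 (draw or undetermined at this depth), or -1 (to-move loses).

value(.O./.X./.X., O) = +1

ply 1, O at .O./.X./.X. | (0,0)=-1→OO./.X./.X.; (0,2)=+1→.OO/.X./.X.*; (1,0)=-1→.O./OX./.X.; (1,2)=-1→.O./.XO/.X.; (2,0)=-1→.O./.X./OX.; (2,2)=-1→.O./.X./.XO
ply 2, X at .OO/.X./.X. | (0,0)=-1→XOO/.X./.X.*; (1,0)=-1→.OO/XX./.X.; (1,2)=-1→.OO/.XX/.X.; (2,0)=-1→.OO/.X./XX.; (2,2)=-1→.OO/.X./.XX
ply 3, O at XOO/.X./.X. | (1,0)=+1→XOO/OX./.X.*; (1,2)=-1→XOO/.XO/.X.; (2,0)=-1→XOO/.X./OX.; (2,2)=-1→XOO/.X./.XO
ply 4: XOO/OX./.X. is terminal -1 (X); from .O./.X./.X. depth 6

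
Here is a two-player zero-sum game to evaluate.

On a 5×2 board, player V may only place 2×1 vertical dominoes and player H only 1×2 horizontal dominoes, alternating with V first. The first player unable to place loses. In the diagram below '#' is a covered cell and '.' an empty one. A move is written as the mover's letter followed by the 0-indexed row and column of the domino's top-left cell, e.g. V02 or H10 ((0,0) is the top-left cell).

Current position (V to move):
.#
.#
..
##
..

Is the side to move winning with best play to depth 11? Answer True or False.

[.#/.#/../##/..] V move#1: V00:-1/##/##/../##/..*, V10:-1/.#/##/#./##/..
[##/##/../##/..] H move#2: H20:+1/##/##/##/##/..*, H40:+1/##/##/../##/##
[##/##/##/##/..] end (terminal -1, V#3); searched .#/.#/../##/.. to 11

V winning at [.#/.#/../##/..]: False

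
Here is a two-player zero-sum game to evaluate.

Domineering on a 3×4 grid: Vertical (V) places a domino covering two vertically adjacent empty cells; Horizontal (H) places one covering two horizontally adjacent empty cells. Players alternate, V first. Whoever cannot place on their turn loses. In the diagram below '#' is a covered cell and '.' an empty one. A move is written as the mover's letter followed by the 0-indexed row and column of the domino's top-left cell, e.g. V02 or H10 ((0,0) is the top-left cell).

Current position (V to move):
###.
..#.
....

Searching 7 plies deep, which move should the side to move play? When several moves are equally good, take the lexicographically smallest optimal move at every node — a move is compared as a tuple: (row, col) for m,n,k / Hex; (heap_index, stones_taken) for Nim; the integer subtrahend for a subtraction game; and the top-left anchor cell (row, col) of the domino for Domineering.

ply 1, V at ###./..#./.... | V03=-1→####/..##/....; V10=+1→###./#.#./#...*; V11=+1→###./.##./.#..; V13=-1→###./..##/...#
ply 2, H at ###./#.#./#... | H21=-1→###./#.#./###.*; H22=-1→###./#.#./#.##
ply 3, V at ###./#.#./###. | V03=+1→####/#.##/###.*; V13=+1→###./#.##/####
ply 4: ####/#.##/###. is terminal -1 (H); from ###./..#./.... depth 7

V's best at [###./..#./....]: V10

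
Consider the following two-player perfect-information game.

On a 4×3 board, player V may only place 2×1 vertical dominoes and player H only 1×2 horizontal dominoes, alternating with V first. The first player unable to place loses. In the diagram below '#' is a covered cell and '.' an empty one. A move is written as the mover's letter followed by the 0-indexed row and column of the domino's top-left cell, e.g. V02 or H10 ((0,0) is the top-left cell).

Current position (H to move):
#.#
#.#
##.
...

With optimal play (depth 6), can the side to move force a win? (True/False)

p1 H@[#.#/#.#/##./...]: H30[#.#/#.#/##./##.]-1* H31[#.#/#.#/##./.##]-1
p2 V@[#.#/#.#/##./##.]: V01[###/###/##./##.]+1* V22[#.#/#.#/###/###]+1
p3 H@[###/###/##./##.] terminal -1; root [#.#/#.#/##./...] d6

H winning at [#.#/#.#/##./...]: False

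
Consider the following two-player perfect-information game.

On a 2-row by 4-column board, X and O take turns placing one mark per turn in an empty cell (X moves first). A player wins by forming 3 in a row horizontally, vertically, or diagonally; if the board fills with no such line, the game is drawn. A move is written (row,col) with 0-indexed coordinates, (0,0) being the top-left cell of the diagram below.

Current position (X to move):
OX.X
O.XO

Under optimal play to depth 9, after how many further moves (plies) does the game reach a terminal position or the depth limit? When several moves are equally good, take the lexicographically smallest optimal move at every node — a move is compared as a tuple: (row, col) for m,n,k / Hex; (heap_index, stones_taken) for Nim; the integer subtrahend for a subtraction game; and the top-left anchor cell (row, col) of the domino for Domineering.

p1 X@[OX.X/O.XO]: (0,2)[OXXX/O.XO]+1* (1,1)[OX.X/OXXO]+0
p2 O@[OXXX/O.XO] terminal -1; root [OX.X/O.XO] d9

PV length from [OX.X/O.XO]: 1 ply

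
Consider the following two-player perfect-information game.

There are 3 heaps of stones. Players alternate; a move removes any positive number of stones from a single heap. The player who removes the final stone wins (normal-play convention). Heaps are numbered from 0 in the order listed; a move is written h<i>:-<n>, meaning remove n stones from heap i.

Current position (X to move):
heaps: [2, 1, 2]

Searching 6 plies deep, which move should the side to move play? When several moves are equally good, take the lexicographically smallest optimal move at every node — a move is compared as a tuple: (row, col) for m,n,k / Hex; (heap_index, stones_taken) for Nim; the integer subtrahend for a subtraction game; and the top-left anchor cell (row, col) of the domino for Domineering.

[(2,1,2)] X move#1: h0:-1:-1/(1,1,2), h0:-2:-1/(0,1,2), h1:-1:+1/(2,0,2)*, h2:-1:-1/(2,1,1), h2:-2:-1/(2,1,0)
[(2,0,2)] O move#2: h0:-1:-1/(1,0,2)*, h0:-2:-1/(0,0,2), h2:-1:-1/(2,0,1), h2:-2:-1/(2,0,0)
[(1,0,2)] X move#3: h0:-1:-1/(0,0,2), h2:-1:+1/(1,0,1)*, h2:-2:-1/(1,0,0)
[(1,0,1)] O move#4: h0:-1:-1/(0,0,1)*, h2:-1:-1/(1,0,0)
[(0,0,1)] X move#5: h2:-1:+1/(0,0,0)*
[(0,0,0)] end (terminal -1, O#6); searched (2,1,2) to 6

X's best at [(2,1,2)]: h1:-1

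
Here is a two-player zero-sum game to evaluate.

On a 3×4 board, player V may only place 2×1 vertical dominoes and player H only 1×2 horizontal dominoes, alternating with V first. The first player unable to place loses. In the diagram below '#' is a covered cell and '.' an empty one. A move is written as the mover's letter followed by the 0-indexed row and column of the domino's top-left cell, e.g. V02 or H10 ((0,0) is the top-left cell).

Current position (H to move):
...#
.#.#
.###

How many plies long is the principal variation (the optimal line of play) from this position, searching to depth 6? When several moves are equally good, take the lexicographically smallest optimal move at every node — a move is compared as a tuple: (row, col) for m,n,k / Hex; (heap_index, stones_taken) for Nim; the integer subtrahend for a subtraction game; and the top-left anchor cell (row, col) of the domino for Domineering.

PV length from [...#/.#.#/.###]: 2 plies

ply 1, H at ...#/.#.#/.### | H00=-1→##.#/.#.#/.###*; H01=-1→.###/.#.#/.###
ply 2, V at ##.#/.#.#/.### | V02=+1→####/.###/.###*; V10=+1→##.#/##.#/####
ply 3: ####/.###/.### is terminal -1 (H); from ...#/.#.#/.### depth 6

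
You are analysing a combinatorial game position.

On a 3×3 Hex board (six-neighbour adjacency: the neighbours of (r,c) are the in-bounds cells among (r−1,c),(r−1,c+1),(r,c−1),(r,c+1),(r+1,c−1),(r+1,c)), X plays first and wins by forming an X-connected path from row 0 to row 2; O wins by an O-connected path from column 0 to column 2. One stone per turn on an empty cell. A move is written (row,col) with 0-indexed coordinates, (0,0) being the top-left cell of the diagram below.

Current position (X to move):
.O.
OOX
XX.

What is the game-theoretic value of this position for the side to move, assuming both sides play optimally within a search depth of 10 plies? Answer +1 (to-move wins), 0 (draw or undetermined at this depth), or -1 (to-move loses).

[.O./OOX/XX.] X move#1: (0,0):-1/XO./OOX/XX., (0,2):+1/.OX/OOX/XX.*, (2,2):-1/.O./OOX/XXX
[.OX/OOX/XX.] end (terminal -1, O#2); searched .O./OOX/XX. to 10

value(.O./OOX/XX., X) = +1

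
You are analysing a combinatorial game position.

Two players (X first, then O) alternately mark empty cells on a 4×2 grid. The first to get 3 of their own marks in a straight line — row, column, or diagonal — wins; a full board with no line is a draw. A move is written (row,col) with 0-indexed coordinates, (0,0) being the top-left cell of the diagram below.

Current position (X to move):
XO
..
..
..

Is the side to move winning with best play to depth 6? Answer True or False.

X winning at [XO/../../..]: False

ply 1, X at XO/../../.. | (1,0)=+0→XO/X./../..*; (1,1)=+0→XO/.X/../..; (2,0)=+0→XO/../X./..; (2,1)=+0→XO/../.X/..; (3,0)=+0→XO/../../X.; (3,1)=+0→XO/../../.X
ply 2, O at XO/X./../.. | (1,1)=-1→XO/XO/../..; (2,0)=+0→XO/X./O./..*; (2,1)=-1→XO/X./.O/..; (3,0)=-1→XO/X./../O.; (3,1)=-1→XO/X./../.O
ply 3, X at XO/X./O./.. | (1,1)=+0→XO/XX/O./..*; (2,1)=+0→XO/X./OX/..; (3,0)=+0→XO/X./O./X.; (3,1)=+0→XO/X./O./.X
ply 4, O at XO/XX/O./.. | (2,1)=+0→XO/XX/OO/..*; (3,0)=+0→XO/XX/O./O.; (3,1)=+0→XO/XX/O./.O
ply 5, X at XO/XX/OO/.. | (3,0)=+0→XO/XX/OO/X.*; (3,1)=+0→XO/XX/OO/.X
ply 6, O at XO/XX/OO/X. | (3,1)=+0→XO/XX/OO/XO*
ply 7: XO/XX/OO/XO is terminal +0 (X); from XO/../../.. depth 6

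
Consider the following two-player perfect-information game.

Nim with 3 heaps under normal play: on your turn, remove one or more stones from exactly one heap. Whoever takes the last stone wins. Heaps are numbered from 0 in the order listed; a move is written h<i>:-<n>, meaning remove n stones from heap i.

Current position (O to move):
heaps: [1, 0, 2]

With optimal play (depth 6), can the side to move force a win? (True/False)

O winning at [(1,0,2)]: True

[(1,0,2)] O move#1: h0:-1:-1/(0,0,2), h2:-1:+1/(1,0,1)*, h2:-2:-1/(1,0,0)
[(1,0,1)] X move#2: h0:-1:-1/(0,0,1)*, h2:-1:-1/(1,0,0)
[(0,0,1)] O move#3: h2:-1:+1/(0,0,0)*
[(0,0,0)] end (terminal -1, X#4); searched (1,0,2) to 6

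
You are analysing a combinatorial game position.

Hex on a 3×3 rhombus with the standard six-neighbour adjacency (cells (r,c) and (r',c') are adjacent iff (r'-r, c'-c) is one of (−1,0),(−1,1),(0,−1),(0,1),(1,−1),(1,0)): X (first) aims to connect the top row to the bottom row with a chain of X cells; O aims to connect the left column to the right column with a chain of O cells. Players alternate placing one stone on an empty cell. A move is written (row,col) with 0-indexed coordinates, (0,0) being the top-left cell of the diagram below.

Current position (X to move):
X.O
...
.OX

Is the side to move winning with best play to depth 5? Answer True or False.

X winning at [X.O/.../.OX]: True

ply 1, X at X.O/.../.OX | (0,1)=-1→XXO/.../.OX; (1,0)=-1→X.O/X../.OX; (1,1)=+1→X.O/.X./.OX*; (1,2)=-1→X.O/..X/.OX; (2,0)=-1→X.O/.../XOX
ply 2, O at X.O/.X./.OX | (0,1)=-1→XOO/.X./.OX*; (1,0)=-1→X.O/OX./.OX; (1,2)=-1→X.O/.XO/.OX; (2,0)=-1→X.O/.X./OOX
ply 3, X at XOO/.X./.OX | (1,0)=+1→XOO/XX./.OX*; (1,2)=-1→XOO/.XX/.OX; (2,0)=-1→XOO/.X./XOX
ply 4, O at XOO/XX./.OX | (1,2)=-1→XOO/XXO/.OX*; (2,0)=-1→XOO/XX./OOX
ply 5, X at XOO/XXO/.OX | (2,0)=+1→XOO/XXO/XOX*
ply 6: XOO/XXO/XOX is terminal -1 (O); from X.O/.../.OX depth 5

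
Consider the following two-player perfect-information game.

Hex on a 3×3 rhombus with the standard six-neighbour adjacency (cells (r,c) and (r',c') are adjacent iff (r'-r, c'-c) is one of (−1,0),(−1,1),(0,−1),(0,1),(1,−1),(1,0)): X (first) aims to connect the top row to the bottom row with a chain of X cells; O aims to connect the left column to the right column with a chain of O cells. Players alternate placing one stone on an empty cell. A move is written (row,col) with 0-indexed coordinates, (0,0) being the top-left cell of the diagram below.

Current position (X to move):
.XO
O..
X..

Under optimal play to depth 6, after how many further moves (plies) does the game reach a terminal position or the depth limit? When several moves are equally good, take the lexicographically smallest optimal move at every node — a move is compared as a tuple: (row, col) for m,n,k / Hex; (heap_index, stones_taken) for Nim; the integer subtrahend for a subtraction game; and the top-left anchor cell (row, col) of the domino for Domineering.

PV length from [.XO/O../X..]: 1 ply

p1 X@[.XO/O../X..]: (0,0)[XXO/O../X..]-1 (1,1)[.XO/OX./X..]+1* (1,2)[.XO/O.X/X..]-1 (2,1)[.XO/O../XX.]-1 (2,2)[.XO/O../X.X]-1
p2 O@[.XO/OX./X..] terminal -1; root [.XO/O../X..] d6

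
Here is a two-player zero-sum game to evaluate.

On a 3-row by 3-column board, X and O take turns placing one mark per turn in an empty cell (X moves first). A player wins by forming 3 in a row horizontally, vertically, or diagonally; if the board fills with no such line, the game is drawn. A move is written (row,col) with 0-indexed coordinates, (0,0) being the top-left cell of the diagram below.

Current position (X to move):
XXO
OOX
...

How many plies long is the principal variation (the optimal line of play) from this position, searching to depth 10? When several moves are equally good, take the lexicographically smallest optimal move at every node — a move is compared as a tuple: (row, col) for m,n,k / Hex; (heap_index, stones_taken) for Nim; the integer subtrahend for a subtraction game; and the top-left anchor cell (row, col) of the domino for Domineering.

p1 X@[XXO/OOX/...]: (2,0)[XXO/OOX/X..]+0* (2,1)[XXO/OOX/.X.]-1 (2,2)[XXO/OOX/..X]-1
p2 O@[XXO/OOX/X..]: (2,1)[XXO/OOX/XO.]+0* (2,2)[XXO/OOX/X.O]+0
p3 X@[XXO/OOX/XO.]: (2,2)[XXO/OOX/XOX]+0*
p4 O@[XXO/OOX/XOX] terminal +0; root [XXO/OOX/...] d10

PV length from [XXO/OOX/...]: 3 plies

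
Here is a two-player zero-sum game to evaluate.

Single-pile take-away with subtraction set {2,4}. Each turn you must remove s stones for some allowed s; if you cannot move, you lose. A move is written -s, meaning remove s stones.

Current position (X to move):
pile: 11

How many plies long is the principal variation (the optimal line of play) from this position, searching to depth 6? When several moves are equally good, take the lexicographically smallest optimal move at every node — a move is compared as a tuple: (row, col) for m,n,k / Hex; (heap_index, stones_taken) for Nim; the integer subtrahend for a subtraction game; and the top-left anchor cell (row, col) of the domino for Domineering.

p1 X@[11]: -2[9]-1 -4[7]+1*
p2 O@[7]: -2[5]-1* -4[3]-1
p3 X@[5]: -2[3]-1 -4[1]+1*
p4 O@[1] terminal -1; root [11] d6

PV length from [11]: 3 plies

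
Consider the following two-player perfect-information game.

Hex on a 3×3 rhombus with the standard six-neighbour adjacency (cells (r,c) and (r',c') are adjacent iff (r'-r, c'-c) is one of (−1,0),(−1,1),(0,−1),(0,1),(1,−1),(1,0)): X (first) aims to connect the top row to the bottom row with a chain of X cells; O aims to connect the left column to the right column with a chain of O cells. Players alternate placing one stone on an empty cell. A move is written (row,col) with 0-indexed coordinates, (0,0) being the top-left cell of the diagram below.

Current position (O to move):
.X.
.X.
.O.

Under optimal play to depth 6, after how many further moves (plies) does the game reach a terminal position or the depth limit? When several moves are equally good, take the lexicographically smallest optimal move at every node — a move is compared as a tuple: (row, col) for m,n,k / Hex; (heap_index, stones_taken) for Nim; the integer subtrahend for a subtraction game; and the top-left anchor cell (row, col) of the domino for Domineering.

PV length from [.X./.X./.O.]: 5 plies

ply 1, O at .X./.X./.O. | (0,0)=-1→OX./.X./.O.; (0,2)=-1→.XO/.X./.O.; (1,0)=-1→.X./OX./.O.; (1,2)=-1→.X./.XO/.O.; (2,0)=+1→.X./.X./OO.*; (2,2)=-1→.X./.X./.OO
ply 2, X at .X./.X./OO. | (0,0)=-1→XX./.X./OO.*; (0,2)=-1→.XX/.X./OO.; (1,0)=-1→.X./XX./OO.; (1,2)=-1→.X./.XX/OO.; (2,2)=-1→.X./.X./OOX
ply 3, O at XX./.X./OO. | (0,2)=+1→XXO/.X./OO.*; (1,0)=+1→XX./OX./OO.; (1,2)=+1→XX./.XO/OO.; (2,2)=+1→XX./.X./OOO
ply 4, X at XXO/.X./OO. | (1,0)=-1→XXO/XX./OO.*; (1,2)=-1→XXO/.XX/OO.; (2,2)=-1→XXO/.X./OOX
ply 5, O at XXO/XX./OO. | (1,2)=+1→XXO/XXO/OO.*; (2,2)=+1→XXO/XX./OOO
ply 6: XXO/XXO/OO. is terminal -1 (X); from .X./.X./.O. depth 6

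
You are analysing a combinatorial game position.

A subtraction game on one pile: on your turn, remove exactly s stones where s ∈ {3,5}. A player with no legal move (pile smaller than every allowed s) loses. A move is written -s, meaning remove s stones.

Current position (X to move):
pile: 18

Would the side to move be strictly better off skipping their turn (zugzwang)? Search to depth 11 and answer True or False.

ply 1, X at 18 | -3=-1→15*; -5=-1→13
ply 2, O at 15 | -3=-1→12; -5=+1→10*
ply 3, X at 10 | -3=-1→7*; -5=-1→5
ply 4, O at 7 | -3=-1→4; -5=+1→2*
ply 5: 2 is terminal -1 (X); from 18 depth 11
pass branch (O moves first from the same position):
  | ply 1, O at 18 | -3=-1→15*; -5=-1→13
  | ply 2, X at 15 | -3=-1→12; -5=+1→10*
  | ply 3, O at 10 | -3=-1→7*; -5=-1→5
  | ply 4, X at 7 | -3=-1→4; -5=+1→2*
  | ply 5: 2 is terminal -1 (O); from 18 depth 11
X moving scores -1; X passing scores +1

zugzwang(18, X) = True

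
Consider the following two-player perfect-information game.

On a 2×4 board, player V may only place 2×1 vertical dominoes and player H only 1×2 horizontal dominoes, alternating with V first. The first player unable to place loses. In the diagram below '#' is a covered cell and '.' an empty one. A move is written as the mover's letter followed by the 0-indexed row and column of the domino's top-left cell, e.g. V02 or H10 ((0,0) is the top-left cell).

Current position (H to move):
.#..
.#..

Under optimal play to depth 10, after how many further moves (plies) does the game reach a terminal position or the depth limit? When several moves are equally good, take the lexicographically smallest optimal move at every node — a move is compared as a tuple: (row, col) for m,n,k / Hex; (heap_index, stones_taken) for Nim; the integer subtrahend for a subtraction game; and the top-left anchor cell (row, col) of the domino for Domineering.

[.#../.#..] H move#1: H02:+1/.###/.#..*, H12:+1/.#../.###
[.###/.#..] V move#2: V00:-1/####/##..*
[####/##..] H move#3: H12:+1/####/####*
[####/####] end (terminal -1, V#4); searched .#../.#.. to 10

PV length from [.#../.#..]: 3 plies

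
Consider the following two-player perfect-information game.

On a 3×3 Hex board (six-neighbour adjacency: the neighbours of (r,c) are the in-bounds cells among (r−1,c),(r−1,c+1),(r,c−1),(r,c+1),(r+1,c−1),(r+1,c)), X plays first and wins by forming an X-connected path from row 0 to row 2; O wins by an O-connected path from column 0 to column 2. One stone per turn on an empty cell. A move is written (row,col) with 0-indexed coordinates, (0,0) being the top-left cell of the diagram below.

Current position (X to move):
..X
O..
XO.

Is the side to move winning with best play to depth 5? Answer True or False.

X winning at [..X/O../XO.]: True

p1 X@[..X/O../XO.]: (0,0)[X.X/O../XO.]-1 (0,1)[.XX/O../XO.]-1 (1,1)[..X/OX./XO.]+1* (1,2)[..X/O.X/XO.]+1 (2,2)[..X/O../XOX]+1
p2 O@[..X/OX./XO.] terminal -1; root [..X/O../XO.] d5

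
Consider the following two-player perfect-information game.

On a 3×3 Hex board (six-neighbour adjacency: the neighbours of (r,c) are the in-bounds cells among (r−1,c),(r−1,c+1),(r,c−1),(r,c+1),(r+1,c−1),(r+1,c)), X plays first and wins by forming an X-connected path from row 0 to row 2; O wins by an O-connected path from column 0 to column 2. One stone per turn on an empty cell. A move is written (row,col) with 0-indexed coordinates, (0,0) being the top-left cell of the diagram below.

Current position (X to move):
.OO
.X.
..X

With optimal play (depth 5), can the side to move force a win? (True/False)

X winning at [.OO/.X./..X]: False

p1 X@[.OO/.X./..X]: (0,0)[XOO/.X./..X]-1* (1,0)[.OO/XX./..X]-1 (1,2)[.OO/.XX/..X]-1 (2,0)[.OO/.X./X.X]-1 (2,1)[.OO/.X./.XX]-1
p2 O@[XOO/.X./..X]: (1,0)[XOO/OX./..X]+1* (1,2)[XOO/.XO/..X]-1 (2,0)[XOO/.X./O.X]-1 (2,1)[XOO/.X./.OX]-1
p3 X@[XOO/OX./..X] terminal -1; root [.OO/.X./..X] d5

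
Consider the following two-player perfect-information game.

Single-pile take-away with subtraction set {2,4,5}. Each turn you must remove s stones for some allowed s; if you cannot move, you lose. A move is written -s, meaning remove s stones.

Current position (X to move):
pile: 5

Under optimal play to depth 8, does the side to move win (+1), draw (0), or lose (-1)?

[5] X move#1: -2:-1/3, -4:+1/1*, -5:+1/0
[1] end (terminal -1, O#2); searched 5 to 8

value(5, X) = +1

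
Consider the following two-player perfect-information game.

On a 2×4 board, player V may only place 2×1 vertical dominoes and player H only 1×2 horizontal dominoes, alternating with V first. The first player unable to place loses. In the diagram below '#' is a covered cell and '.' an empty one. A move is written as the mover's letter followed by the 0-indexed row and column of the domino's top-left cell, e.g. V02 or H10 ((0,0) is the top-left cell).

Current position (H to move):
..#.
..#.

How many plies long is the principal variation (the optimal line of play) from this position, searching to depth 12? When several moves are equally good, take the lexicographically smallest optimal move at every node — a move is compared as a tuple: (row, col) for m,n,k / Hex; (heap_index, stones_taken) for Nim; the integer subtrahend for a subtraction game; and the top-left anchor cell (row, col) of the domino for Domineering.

PV length from [..#./..#.]: 3 plies

[..#./..#.] H move#1: H00:+1/###./..#.*, H10:+1/..#./###.
[###./..#.] V move#2: V03:-1/####/..##*
[####/..##] H move#3: H10:+1/####/####*
[####/####] end (terminal -1, V#4); searched ..#./..#. to 12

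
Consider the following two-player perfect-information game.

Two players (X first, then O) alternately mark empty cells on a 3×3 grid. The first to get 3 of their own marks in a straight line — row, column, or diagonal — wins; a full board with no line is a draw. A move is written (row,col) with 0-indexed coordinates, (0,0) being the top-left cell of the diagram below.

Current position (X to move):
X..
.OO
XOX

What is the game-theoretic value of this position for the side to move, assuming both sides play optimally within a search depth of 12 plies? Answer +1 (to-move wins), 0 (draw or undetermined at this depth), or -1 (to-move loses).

[X../.OO/XOX] X move#1: (0,1):-1/XX./.OO/XOX, (0,2):-1/X.X/.OO/XOX, (1,0):+1/X../XOO/XOX*
[X../XOO/XOX] end (terminal -1, O#2); searched X../.OO/XOX to 12

value(X../.OO/XOX, X) = +1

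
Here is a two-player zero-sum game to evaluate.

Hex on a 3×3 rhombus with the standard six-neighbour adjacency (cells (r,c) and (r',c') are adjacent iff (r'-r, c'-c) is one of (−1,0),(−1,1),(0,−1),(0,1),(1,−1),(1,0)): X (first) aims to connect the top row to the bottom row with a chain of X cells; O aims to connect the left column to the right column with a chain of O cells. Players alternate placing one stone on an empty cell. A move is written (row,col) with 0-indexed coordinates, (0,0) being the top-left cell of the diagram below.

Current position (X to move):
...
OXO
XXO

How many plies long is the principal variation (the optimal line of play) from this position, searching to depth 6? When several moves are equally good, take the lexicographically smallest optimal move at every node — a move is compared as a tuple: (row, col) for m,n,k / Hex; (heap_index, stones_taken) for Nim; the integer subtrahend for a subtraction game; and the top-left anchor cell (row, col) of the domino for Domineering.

ply 1, X at .../OXO/XXO | (0,0)=+1→X../OXO/XXO*; (0,1)=+1→.X./OXO/XXO; (0,2)=+1→..X/OXO/XXO
ply 2, O at X../OXO/XXO | (0,1)=-1→XO./OXO/XXO*; (0,2)=-1→X.O/OXO/XXO
ply 3, X at XO./OXO/XXO | (0,2)=+1→XOX/OXO/XXO*
ply 4: XOX/OXO/XXO is terminal -1 (O); from .../OXO/XXO depth 6

PV length from [.../OXO/XXO]: 3 plies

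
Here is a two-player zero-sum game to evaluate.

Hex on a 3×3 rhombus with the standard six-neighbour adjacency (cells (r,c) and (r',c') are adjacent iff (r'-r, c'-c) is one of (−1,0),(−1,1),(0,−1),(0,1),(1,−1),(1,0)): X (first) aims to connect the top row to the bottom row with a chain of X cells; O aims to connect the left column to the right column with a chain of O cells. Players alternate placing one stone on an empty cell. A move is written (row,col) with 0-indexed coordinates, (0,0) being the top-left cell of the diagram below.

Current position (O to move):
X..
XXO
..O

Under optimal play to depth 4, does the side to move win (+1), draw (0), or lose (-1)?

ply 1, O at X../XXO/..O | (0,1)=-1→XO./XXO/..O*; (0,2)=-1→X.O/XXO/..O; (2,0)=-1→X../XXO/O.O; (2,1)=-1→X../XXO/.OO
ply 2, X at XO./XXO/..O | (0,2)=+1→XOX/XXO/..O*; (2,0)=+1→XO./XXO/X.O; (2,1)=+1→XO./XXO/.XO
ply 3, O at XOX/XXO/..O | (2,0)=-1→XOX/XXO/O.O*; (2,1)=-1→XOX/XXO/.OO
ply 4, X at XOX/XXO/O.O | (2,1)=+1→XOX/XXO/OXO*
ply 5: XOX/XXO/OXO is terminal -1 (O); from X../XXO/..O depth 4

value(X../XXO/..O, O) = -1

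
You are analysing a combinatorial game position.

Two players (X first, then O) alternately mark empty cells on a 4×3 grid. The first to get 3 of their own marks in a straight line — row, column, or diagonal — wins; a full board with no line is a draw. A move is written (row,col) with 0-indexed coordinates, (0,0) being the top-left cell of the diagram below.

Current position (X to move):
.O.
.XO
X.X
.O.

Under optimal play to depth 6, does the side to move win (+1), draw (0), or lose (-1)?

[.O./.XO/X.X/.O.] X move#1: (0,0):+1/XO./.XO/X.X/.O.*, (0,2):+1/.OX/.XO/X.X/.O., (1,0):+1/.O./XXO/X.X/.O., (2,1):+1/.O./.XO/XXX/.O., (3,0):+1/.O./.XO/X.X/XO., (3,2):+1/.O./.XO/X.X/.OX
[XO./.XO/X.X/.O.] end (terminal -1, O#2); searched .O./.XO/X.X/.O. to 6

value(.O./.XO/X.X/.O., X) = +1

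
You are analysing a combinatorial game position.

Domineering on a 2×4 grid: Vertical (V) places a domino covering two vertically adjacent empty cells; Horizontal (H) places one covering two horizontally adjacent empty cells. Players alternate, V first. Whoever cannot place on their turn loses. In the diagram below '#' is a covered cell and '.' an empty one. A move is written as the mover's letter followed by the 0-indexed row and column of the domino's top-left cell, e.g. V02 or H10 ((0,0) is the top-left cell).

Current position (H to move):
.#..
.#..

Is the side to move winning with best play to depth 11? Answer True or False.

H winning at [.#../.#..]: True

p1 H@[.#../.#..]: H02[.###/.#..]+1* H12[.#../.###]+1
p2 V@[.###/.#..]: V00[####/##..]-1*
p3 H@[####/##..]: H12[####/####]+1*
p4 V@[####/####] terminal -1; root [.#../.#..] d11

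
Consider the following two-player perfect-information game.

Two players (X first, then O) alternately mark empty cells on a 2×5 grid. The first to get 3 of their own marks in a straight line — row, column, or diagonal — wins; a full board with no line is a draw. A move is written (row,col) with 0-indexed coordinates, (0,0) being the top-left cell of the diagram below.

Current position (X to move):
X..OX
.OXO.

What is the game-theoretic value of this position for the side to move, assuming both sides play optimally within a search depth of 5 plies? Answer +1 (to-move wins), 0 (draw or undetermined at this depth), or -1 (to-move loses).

ply 1, X at X..OX/.OXO. | (0,1)=+0→XX.OX/.OXO.*; (0,2)=+0→X.XOX/.OXO.; (1,0)=+0→X..OX/XOXO.; (1,4)=+0→X..OX/.OXOX
ply 2, O at XX.OX/.OXO. | (0,2)=+0→XXOOX/.OXO.*; (1,0)=-1→XX.OX/OOXO.; (1,4)=-1→XX.OX/.OXOO
ply 3, X at XXOOX/.OXO. | (1,0)=+0→XXOOX/XOXO.*; (1,4)=+0→XXOOX/.OXOX
ply 4, O at XXOOX/XOXO. | (1,4)=+0→XXOOX/XOXOO*
ply 5: XXOOX/XOXOO is terminal +0 (X); from X..OX/.OXO. depth 5

value(X..OX/.OXO., X) = 0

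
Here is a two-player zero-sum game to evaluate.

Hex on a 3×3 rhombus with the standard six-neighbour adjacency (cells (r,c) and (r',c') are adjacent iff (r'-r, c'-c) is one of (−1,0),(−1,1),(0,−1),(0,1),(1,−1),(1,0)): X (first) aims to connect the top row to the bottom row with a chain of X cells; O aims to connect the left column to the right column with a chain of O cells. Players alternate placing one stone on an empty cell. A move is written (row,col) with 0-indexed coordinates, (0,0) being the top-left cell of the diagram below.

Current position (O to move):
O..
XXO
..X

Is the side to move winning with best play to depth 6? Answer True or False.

p1 O@[O../XXO/..X]: (0,1)[OO./XXO/..X]-1* (0,2)[O.O/XXO/..X]-1 (2,0)[O../XXO/O.X]-1 (2,1)[O../XXO/.OX]-1
p2 X@[OO./XXO/..X]: (0,2)[OOX/XXO/..X]+1* (2,0)[OO./XXO/X.X]-1 (2,1)[OO./XXO/.XX]-1
p3 O@[OOX/XXO/..X]: (2,0)[OOX/XXO/O.X]-1* (2,1)[OOX/XXO/.OX]-1
p4 X@[OOX/XXO/O.X]: (2,1)[OOX/XXO/OXX]+1*
p5 O@[OOX/XXO/OXX] terminal -1; root [O../XXO/..X] d6

O winning at [O../XXO/..X]: False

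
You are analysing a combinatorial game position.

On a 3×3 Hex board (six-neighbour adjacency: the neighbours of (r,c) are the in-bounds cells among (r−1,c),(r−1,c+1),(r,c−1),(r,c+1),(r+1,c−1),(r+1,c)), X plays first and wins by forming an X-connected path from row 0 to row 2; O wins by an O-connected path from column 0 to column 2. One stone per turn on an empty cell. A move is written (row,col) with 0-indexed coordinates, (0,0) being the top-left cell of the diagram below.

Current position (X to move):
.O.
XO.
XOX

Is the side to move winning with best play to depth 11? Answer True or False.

X winning at [.O./XO./XOX]: True

[.O./XO./XOX] X move#1: (0,0):+1/XO./XO./XOX*, (0,2):+1/.OX/XO./XOX, (1,2):+1/.O./XOX/XOX
[XO./XO./XOX] end (terminal -1, O#2); searched .O./XO./XOX to 11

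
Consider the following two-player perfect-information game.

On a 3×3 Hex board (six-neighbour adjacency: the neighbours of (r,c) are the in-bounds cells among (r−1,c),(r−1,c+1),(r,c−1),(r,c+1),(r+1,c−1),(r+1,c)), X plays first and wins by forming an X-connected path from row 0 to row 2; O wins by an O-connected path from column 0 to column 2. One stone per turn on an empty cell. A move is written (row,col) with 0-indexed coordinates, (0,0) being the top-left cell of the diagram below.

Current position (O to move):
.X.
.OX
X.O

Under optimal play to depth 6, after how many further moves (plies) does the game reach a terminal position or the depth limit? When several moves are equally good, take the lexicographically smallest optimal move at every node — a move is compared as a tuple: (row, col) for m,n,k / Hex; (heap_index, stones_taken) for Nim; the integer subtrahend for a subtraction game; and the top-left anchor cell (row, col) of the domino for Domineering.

p1 O@[.X./.OX/X.O]: (0,0)[OX./.OX/X.O]-1 (0,2)[.XO/.OX/X.O]-1 (1,0)[.X./OOX/X.O]+1* (2,1)[.X./.OX/XOO]-1
p2 X@[.X./OOX/X.O]: (0,0)[XX./OOX/X.O]-1* (0,2)[.XX/OOX/X.O]-1 (2,1)[.X./OOX/XXO]-1
p3 O@[XX./OOX/X.O]: (0,2)[XXO/OOX/X.O]+1* (2,1)[XX./OOX/XOO]+1
p4 X@[XXO/OOX/X.O] terminal -1; root [.X./.OX/X.O] d6

PV length from [.X./.OX/X.O]: 3 plies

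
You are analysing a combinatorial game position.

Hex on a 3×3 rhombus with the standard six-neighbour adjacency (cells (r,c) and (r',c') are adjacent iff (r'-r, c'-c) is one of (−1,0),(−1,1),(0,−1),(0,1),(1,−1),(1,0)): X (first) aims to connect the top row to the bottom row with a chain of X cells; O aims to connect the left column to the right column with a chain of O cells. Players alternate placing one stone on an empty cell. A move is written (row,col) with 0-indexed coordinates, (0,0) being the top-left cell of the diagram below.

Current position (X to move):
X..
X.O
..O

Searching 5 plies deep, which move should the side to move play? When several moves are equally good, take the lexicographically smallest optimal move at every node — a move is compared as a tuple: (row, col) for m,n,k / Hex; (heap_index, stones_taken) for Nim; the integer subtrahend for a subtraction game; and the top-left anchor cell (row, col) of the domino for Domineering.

[X../X.O/..O] X move#1: (0,1):-1/XX./X.O/..O, (0,2):-1/X.X/X.O/..O, (1,1):+1/X../XXO/..O*, (2,0):+1/X../X.O/X.O, (2,1):+1/X../X.O/.XO
[X../XXO/..O] O move#2: (0,1):-1/XO./XXO/..O*, (0,2):-1/X.O/XXO/..O, (2,0):-1/X../XXO/O.O, (2,1):-1/X../XXO/.OO
[XO./XXO/..O] X move#3: (0,2):+1/XOX/XXO/..O*, (2,0):+1/XO./XXO/X.O, (2,1):+1/XO./XXO/.XO
[XOX/XXO/..O] O move#4: (2,0):-1/XOX/XXO/O.O*, (2,1):-1/XOX/XXO/.OO
[XOX/XXO/O.O] X move#5: (2,1):+1/XOX/XXO/OXO*
[XOX/XXO/OXO] end (terminal -1, O#6); searched X../X.O/..O to 5

X's best at [X../X.O/..O]: (1,1)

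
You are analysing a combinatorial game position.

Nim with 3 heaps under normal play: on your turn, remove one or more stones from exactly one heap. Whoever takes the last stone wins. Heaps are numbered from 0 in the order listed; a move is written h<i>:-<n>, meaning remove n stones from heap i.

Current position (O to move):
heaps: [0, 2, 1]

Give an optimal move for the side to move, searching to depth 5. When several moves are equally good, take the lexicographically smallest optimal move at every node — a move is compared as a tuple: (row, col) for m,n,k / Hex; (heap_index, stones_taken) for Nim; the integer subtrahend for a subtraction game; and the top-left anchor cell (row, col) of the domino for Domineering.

O's best at [(0,2,1)]: h1:-1

p1 O@[(0,2,1)]: h1:-1[(0,1,1)]+1* h1:-2[(0,0,1)]-1 h2:-1[(0,2,0)]-1
p2 X@[(0,1,1)]: h1:-1[(0,0,1)]-1* h2:-1[(0,1,0)]-1
p3 O@[(0,0,1)]: h2:-1[(0,0,0)]+1*
p4 X@[(0,0,0)] terminal -1; root [(0,2,1)] d5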